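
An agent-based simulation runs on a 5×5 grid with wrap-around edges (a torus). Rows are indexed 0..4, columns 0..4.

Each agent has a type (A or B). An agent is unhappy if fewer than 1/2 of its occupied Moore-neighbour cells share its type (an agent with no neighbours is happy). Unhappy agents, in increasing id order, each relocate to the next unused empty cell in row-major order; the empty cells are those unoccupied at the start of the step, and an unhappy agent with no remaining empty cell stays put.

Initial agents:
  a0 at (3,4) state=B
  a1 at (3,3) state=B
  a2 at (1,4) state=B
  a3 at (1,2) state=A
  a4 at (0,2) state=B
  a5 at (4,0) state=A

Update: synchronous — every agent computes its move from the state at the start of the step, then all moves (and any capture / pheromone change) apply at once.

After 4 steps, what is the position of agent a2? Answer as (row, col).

(0, 2)

t=1: a0@(3,4):B a1@(3,3):B a2@(1,4):B a3@(0,0):A a4@(0,1):B a5@(0,3):A
t=2: a0@(3,4):B a1@(3,3):B a2@(0,2):B a3@(0,4):A a4@(1,0):B a5@(1,1):A
t=3: a0@(3,4):B a1@(3,3):B a2@(0,0):B a3@(0,1):A a4@(0,3):B a5@(1,2):A
t=4: a0@(3,4):B a1@(3,3):B a2@(0,2):B a3@(0,1):A a4@(0,4):B a5@(1,2):A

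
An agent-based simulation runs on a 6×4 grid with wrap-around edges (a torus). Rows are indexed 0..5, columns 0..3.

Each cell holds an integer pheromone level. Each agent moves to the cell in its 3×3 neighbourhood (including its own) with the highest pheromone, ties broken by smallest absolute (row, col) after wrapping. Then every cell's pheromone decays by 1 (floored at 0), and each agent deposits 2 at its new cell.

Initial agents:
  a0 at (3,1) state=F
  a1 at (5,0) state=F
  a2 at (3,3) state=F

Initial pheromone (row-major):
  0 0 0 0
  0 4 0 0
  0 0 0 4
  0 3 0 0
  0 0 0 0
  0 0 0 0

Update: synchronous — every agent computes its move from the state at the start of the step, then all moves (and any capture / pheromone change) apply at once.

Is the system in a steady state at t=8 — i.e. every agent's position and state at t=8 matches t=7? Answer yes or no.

yes

t=1: a0@(3,1) a1@(0,0) a2@(2,3) | pheromone: 2 0 0 0 / 0 3 0 0 / 0 0 0 5 / 0 4 0 0 / 0 0 0 0 / 0 0 0 0
t=2: a0@(3,1) a1@(1,1) a2@(2,3) | pheromone: 1 0 0 0 / 0 4 0 0 / 0 0 0 6 / 0 5 0 0 / 0 0 0 0 / 0 0 0 0
t=3: a0@(3,1) a1@(1,1) a2@(2,3) | pheromone: 0 0 0 0 / 0 5 0 0 / 0 0 0 7 / 0 6 0 0 / 0 0 0 0 / 0 0 0 0
t=4: a0@(3,1) a1@(1,1) a2@(2,3) | pheromone: 0 0 0 0 / 0 6 0 0 / 0 0 0 8 / 0 7 0 0 / 0 0 0 0 / 0 0 0 0
t=5: a0@(3,1) a1@(1,1) a2@(2,3) | pheromone: 0 0 0 0 / 0 7 0 0 / 0 0 0 9 / 0 8 0 0 / 0 0 0 0 / 0 0 0 0
t=6: a0@(3,1) a1@(1,1) a2@(2,3) | pheromone: 0 0 0 0 / 0 8 0 0 / 0 0 0 10 / 0 9 0 0 / 0 0 0 0 / 0 0 0 0
t=7: a0@(3,1) a1@(1,1) a2@(2,3) | pheromone: 0 0 0 0 / 0 9 0 0 / 0 0 0 11 / 0 10 0 0 / 0 0 0 0 / 0 0 0 0
t=8: a0@(3,1) a1@(1,1) a2@(2,3) | pheromone: 0 0 0 0 / 0 10 0 0 / 0 0 0 12 / 0 11 0 0 / 0 0 0 0 / 0 0 0 0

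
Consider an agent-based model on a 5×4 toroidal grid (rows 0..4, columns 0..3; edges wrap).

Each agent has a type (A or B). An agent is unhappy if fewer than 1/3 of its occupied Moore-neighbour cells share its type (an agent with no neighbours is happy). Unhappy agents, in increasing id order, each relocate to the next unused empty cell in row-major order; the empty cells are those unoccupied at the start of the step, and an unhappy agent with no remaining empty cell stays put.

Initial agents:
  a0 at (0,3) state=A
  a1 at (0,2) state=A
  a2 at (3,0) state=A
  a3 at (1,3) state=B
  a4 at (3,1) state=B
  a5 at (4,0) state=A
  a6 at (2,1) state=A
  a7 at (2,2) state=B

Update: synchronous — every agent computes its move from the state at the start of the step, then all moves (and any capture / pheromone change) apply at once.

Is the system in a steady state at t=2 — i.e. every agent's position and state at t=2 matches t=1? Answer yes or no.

yes

t=1: a0@(0,3):A a1@(0,2):A a2@(3,0):A a3@(1,3):B a4@(0,0):B a5@(4,0):A a6@(2,1):A a7@(2,2):B
t=2: (unchanged — steady state)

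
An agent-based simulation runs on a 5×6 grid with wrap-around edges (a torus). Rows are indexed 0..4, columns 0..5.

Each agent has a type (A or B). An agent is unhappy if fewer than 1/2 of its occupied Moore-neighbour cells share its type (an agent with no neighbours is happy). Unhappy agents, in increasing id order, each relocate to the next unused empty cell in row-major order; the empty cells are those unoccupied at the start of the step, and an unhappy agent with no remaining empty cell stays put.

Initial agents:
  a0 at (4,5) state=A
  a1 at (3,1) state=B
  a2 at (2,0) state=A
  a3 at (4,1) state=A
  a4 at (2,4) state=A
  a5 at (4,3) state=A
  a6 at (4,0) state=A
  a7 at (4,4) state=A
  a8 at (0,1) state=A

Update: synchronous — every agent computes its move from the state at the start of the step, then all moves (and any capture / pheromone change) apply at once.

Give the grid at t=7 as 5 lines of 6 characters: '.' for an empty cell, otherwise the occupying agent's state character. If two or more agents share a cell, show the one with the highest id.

BAA...
......
....A.
......
AA.AAA

t=1: a0@(4,5):A a1@(0,0):B a2@(0,2):A a3@(4,1):A a4@(2,4):A a5@(4,3):A a6@(4,0):A a7@(4,4):A a8@(0,1):A
t=2: a0@(4,5):A a1@(0,3):B a2@(0,2):A a3@(4,1):A a4@(2,4):A a5@(4,3):A a6@(4,0):A a7@(4,4):A a8@(0,1):A
t=3: a0@(4,5):A a1@(0,0):B a2@(0,2):A a3@(4,1):A a4@(2,4):A a5@(4,3):A a6@(4,0):A a7@(4,4):A a8@(0,1):A
t=4: a0@(4,5):A a1@(0,3):B a2@(0,2):A a3@(4,1):A a4@(2,4):A a5@(4,3):A a6@(4,0):A a7@(4,4):A a8@(0,1):A
t=5: a0@(4,5):A a1@(0,0):B a2@(0,2):A a3@(4,1):A a4@(2,4):A a5@(4,3):A a6@(4,0):A a7@(4,4):A a8@(0,1):A
t=6: a0@(4,5):A a1@(0,3):B a2@(0,2):A a3@(4,1):A a4@(2,4):A a5@(4,3):A a6@(4,0):A a7@(4,4):A a8@(0,1):A
t=7: a0@(4,5):A a1@(0,0):B a2@(0,2):A a3@(4,1):A a4@(2,4):A a5@(4,3):A a6@(4,0):A a7@(4,4):A a8@(0,1):A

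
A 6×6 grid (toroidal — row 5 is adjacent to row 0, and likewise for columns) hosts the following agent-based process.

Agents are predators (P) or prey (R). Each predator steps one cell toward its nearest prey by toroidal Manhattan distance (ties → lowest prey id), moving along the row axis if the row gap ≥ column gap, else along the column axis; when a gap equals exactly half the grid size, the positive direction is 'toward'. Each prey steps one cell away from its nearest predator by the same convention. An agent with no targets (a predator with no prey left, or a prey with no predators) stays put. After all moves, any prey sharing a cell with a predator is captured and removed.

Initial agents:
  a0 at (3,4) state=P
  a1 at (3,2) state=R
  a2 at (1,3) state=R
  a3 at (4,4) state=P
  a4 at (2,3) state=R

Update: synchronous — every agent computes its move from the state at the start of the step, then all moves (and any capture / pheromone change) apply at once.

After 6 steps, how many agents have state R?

3

t=1: a0@(3,3):P a1@(3,1):R a2@(0,3):R a3@(4,3):P a4@(1,3):R
t=2: a0@(3,2):P a1@(3,0):R a2@(1,3):R a3@(5,3):P a4@(0,3):R
t=3: a0@(3,1):P a1@(3,5):R a2@(2,3):R a3@(0,3):P a4@(1,3):R
t=4: a0@(3,0):P a1@(3,4):R a2@(3,3):R a3@(1,3):P a4@(2,3):R
t=5: a0@(3,5):P a1@(3,3):R a2@(4,3):R a3@(2,3):P a4@(3,3):R
t=6: a0@(3,4):P a1@(4,3):R a2@(5,3):R a3@(3,3):P a4@(4,3):R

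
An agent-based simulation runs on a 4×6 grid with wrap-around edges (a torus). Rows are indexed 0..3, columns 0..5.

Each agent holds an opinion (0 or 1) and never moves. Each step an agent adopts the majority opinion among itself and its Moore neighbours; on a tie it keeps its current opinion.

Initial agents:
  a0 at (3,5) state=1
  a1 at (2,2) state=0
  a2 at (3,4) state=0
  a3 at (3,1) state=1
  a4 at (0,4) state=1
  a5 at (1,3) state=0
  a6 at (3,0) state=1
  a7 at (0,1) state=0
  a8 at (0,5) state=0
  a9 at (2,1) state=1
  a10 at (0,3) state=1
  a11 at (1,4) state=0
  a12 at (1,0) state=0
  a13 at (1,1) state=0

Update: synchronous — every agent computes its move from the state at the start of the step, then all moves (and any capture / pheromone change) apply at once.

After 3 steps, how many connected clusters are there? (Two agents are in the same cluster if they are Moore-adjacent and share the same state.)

t=1: a0@(3,5):1 a1@(2,2):0 a2@(3,4):1 a3@(3,1):1 a4@(0,4):0 a5@(1,3):0 a6@(3,0):1 a7@(0,1):0 a8@(0,5):0 a9@(2,1):1 a10@(0,3):0 a11@(1,4):0 a12@(1,0):0 a13@(1,1):0
t=2: a0@(3,5):1 a1@(2,2):0 a2@(3,4):0 a3@(3,1):1 a4@(0,4):0 a5@(1,3):0 a6@(3,0):1 a7@(0,1):0 a8@(0,5):0 a9@(2,1):1 a10@(0,3):0 a11@(1,4):0 a12@(1,0):0 a13@(1,1):0
t=3: a0@(3,5):0 a1@(2,2):0 a2@(3,4):0 a3@(3,1):1 a4@(0,4):0 a5@(1,3):0 a6@(3,0):1 a7@(0,1):0 a8@(0,5):0 a9@(2,1):1 a10@(0,3):0 a11@(1,4):0 a12@(1,0):0 a13@(1,1):0

2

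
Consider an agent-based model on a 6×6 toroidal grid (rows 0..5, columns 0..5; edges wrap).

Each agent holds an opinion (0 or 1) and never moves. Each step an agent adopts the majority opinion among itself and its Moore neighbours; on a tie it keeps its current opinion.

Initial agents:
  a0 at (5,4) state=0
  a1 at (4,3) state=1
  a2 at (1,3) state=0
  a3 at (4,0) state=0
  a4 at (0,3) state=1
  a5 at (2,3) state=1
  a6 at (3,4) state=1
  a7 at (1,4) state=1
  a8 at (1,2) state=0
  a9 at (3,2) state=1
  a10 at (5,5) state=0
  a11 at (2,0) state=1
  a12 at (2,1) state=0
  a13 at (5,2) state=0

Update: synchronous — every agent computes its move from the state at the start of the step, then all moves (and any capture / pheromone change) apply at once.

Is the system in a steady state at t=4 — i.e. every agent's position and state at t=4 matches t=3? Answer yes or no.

t=1: a0@(5,4):0 a1@(4,3):1 a2@(1,3):1 a3@(4,0):0 a4@(0,3):0 a5@(2,3):1 a6@(3,4):1 a7@(1,4):1 a8@(1,2):0 a9@(3,2):1 a10@(5,5):0 a11@(2,0):1 a12@(2,1):0 a13@(5,2):1
t=2: (unchanged — steady state)

yes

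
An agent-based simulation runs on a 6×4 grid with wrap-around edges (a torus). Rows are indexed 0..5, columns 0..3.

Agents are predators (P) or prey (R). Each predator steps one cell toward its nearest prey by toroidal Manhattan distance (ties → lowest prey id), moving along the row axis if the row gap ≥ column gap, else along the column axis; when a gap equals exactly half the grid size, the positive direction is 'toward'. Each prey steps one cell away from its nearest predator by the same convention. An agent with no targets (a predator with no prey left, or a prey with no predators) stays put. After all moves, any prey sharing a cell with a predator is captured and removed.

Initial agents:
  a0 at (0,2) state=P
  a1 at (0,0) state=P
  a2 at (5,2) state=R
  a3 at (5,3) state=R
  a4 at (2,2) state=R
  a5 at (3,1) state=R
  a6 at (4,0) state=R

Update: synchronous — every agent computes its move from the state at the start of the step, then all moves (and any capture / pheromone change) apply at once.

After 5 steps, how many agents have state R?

t=1: a0@(5,2):P a1@(5,0):P a2@(4,2):R a3@(4,3):R a4@(3,2):R a5@(2,1):R a6@(3,0):R
t=2: a0@(4,2):P a1@(4,0):P a2@(3,2):R a3@(3,3):R a4@(2,2):R a5@(1,1):R a6@(2,0):R
t=3: a0@(3,2):P a1@(3,0):P a2@(2,2):R a3@(2,3):R a4@(1,2):R a5@(0,1):R a6@(1,0):R
t=4: a0@(2,2):P a1@(2,0):P a2@(1,2):R a3@(1,3):R a4@(0,2):R a5@(5,1):R a6@(0,0):R
t=5: a0@(1,2):P a1@(1,0):P a2@(0,2):R a3@(0,3):R a4@(5,2):R a5@(4,1):R a6@(5,0):R

5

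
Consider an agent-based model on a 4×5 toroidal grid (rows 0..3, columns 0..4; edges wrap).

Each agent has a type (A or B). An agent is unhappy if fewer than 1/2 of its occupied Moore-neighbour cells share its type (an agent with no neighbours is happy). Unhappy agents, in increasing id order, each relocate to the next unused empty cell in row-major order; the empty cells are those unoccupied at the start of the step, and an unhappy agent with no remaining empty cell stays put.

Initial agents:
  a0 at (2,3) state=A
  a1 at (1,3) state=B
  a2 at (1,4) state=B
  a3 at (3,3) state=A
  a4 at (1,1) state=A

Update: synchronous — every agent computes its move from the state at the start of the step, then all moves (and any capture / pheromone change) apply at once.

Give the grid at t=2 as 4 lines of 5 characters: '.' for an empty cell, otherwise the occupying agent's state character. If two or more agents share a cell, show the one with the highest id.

t=1: a0@(0,0):A a1@(1,3):B a2@(1,4):B a3@(3,3):A a4@(1,1):A
t=2: (unchanged — steady state)

A....
.A.BB
.....
...A.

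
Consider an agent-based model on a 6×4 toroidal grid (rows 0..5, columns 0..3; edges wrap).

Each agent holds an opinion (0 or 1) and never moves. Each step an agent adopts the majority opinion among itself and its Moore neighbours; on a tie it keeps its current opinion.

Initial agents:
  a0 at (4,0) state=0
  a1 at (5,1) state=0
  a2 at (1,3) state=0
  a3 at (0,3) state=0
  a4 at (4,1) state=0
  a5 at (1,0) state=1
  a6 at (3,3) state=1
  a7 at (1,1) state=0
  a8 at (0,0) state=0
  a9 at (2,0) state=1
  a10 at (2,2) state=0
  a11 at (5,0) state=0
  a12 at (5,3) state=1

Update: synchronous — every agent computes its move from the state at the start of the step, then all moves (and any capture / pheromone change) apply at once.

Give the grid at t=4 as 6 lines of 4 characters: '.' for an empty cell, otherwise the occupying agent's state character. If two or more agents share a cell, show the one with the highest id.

0..0
00.0
0.0.
...0
00..
00.0

t=1: a0@(4,0):0 a1@(5,1):0 a2@(1,3):0 a3@(0,3):0 a4@(4,1):0 a5@(1,0):0 a6@(3,3):1 a7@(1,1):0 a8@(0,0):0 a9@(2,0):1 a10@(2,2):0 a11@(5,0):0 a12@(5,3):0
t=2: a0@(4,0):0 a1@(5,1):0 a2@(1,3):0 a3@(0,3):0 a4@(4,1):0 a5@(1,0):0 a6@(3,3):1 a7@(1,1):0 a8@(0,0):0 a9@(2,0):0 a10@(2,2):0 a11@(5,0):0 a12@(5,3):0
t=3: a0@(4,0):0 a1@(5,1):0 a2@(1,3):0 a3@(0,3):0 a4@(4,1):0 a5@(1,0):0 a6@(3,3):0 a7@(1,1):0 a8@(0,0):0 a9@(2,0):0 a10@(2,2):0 a11@(5,0):0 a12@(5,3):0
t=4: (unchanged — steady state)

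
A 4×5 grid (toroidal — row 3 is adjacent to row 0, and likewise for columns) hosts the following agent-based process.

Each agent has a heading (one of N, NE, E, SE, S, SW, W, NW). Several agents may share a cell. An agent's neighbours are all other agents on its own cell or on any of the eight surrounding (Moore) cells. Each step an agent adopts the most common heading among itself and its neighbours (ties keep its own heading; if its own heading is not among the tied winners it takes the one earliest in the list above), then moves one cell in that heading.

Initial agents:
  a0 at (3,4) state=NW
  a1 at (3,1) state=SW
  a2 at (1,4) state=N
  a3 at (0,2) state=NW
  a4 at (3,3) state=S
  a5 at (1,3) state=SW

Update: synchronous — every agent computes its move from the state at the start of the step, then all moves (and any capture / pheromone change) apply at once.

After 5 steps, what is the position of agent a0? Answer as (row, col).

t=1: a0@(2,3):NW a1@(0,0):SW a2@(0,4):N a3@(1,1):SW a4@(2,2):NW a5@(2,2):SW
t=2: a0@(1,2):NW a1@(1,4):SW a2@(3,4):N a3@(2,0):SW a4@(1,1):NW a5@(3,1):SW
t=3: a0@(0,1):NW a1@(2,3):SW a2@(2,4):N a3@(3,4):SW a4@(0,0):NW a5@(0,0):SW
t=4: a0@(3,0):NW a1@(3,2):SW a2@(3,3):SW a3@(0,3):SW a4@(3,4):NW a5@(1,4):SW
t=5: a0@(2,4):NW a1@(0,1):SW a2@(0,2):SW a3@(1,2):SW a4@(2,3):NW a5@(2,3):SW

(2, 4)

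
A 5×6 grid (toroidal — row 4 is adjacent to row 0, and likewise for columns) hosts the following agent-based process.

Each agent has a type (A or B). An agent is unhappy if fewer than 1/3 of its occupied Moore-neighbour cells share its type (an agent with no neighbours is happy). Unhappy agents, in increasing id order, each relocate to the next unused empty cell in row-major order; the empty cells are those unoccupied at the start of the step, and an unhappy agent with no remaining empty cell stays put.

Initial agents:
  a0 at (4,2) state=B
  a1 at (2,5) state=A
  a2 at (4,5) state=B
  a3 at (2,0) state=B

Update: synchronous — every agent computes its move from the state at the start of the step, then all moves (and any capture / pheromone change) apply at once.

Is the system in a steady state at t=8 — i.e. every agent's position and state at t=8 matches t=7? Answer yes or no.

no

t=1: a0@(4,2):B a1@(0,0):A a2@(4,5):B a3@(0,1):B
t=2: a0@(4,2):B a1@(0,2):A a2@(0,3):B a3@(0,1):B
t=3: a0@(4,2):B a1@(0,0):A a2@(0,3):B a3@(0,1):B
t=4: a0@(4,2):B a1@(0,2):A a2@(0,3):B a3@(0,1):B
t=5: a0@(4,2):B a1@(0,0):A a2@(0,3):B a3@(0,1):B
t=6: a0@(4,2):B a1@(0,2):A a2@(0,3):B a3@(0,1):B
t=7: a0@(4,2):B a1@(0,0):A a2@(0,3):B a3@(0,1):B
t=8: a0@(4,2):B a1@(0,2):A a2@(0,3):B a3@(0,1):B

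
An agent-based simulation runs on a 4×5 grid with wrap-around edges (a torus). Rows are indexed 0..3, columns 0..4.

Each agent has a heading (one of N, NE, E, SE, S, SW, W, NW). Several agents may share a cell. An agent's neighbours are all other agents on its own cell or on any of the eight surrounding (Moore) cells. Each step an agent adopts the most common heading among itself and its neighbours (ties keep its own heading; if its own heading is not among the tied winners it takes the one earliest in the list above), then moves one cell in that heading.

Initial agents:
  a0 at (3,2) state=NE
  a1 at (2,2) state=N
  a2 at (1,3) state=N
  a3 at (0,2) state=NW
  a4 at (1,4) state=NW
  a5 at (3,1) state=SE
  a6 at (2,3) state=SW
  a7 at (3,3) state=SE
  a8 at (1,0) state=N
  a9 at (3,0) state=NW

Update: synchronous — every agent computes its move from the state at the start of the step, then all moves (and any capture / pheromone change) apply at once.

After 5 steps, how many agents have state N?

10

t=1: a0@(0,3):SE a1@(1,2):N a2@(0,3):N a3@(1,3):SE a4@(0,4):N a5@(2,0):NW a6@(1,3):N a7@(0,4):SE a8@(0,0):N a9@(2,4):NW
t=2: a0@(3,3):N a1@(0,2):N a2@(3,3):N a3@(0,3):N a4@(3,4):N a5@(1,4):NW a6@(0,3):N a7@(3,4):N a8@(3,0):N a9@(1,3):NW
t=3: a0@(2,3):N a1@(3,2):N a2@(2,3):N a3@(3,3):N a4@(2,4):N a5@(0,3):NW a6@(3,3):N a7@(2,4):N a8@(2,0):N a9@(0,3):N
t=4: a0@(1,3):N a1@(2,2):N a2@(1,3):N a3@(2,3):N a4@(1,4):N a5@(3,3):N a6@(2,3):N a7@(1,4):N a8@(1,0):N a9@(3,3):N
t=5: a0@(0,3):N a1@(1,2):N a2@(0,3):N a3@(1,3):N a4@(0,4):N a5@(2,3):N a6@(1,3):N a7@(0,4):N a8@(0,0):N a9@(2,3):N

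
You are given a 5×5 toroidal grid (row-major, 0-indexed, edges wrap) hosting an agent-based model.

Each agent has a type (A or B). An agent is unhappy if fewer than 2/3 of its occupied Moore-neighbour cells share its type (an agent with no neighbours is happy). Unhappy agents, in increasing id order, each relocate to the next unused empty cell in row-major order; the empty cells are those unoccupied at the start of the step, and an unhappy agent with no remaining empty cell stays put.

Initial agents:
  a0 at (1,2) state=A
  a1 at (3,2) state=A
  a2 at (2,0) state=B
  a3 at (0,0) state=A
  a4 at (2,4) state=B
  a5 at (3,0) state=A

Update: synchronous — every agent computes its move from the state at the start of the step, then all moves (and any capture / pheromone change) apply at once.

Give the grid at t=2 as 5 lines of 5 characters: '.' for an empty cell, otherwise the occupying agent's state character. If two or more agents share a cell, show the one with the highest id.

t=1: a0@(1,2):A a1@(3,2):A a2@(0,1):B a3@(0,0):A a4@(0,2):B a5@(0,3):A
t=2: a0@(0,4):A a1@(3,2):A a2@(1,0):B a3@(1,1):A a4@(1,3):B a5@(1,4):A

....A
BA.BA
.....
..A..
.....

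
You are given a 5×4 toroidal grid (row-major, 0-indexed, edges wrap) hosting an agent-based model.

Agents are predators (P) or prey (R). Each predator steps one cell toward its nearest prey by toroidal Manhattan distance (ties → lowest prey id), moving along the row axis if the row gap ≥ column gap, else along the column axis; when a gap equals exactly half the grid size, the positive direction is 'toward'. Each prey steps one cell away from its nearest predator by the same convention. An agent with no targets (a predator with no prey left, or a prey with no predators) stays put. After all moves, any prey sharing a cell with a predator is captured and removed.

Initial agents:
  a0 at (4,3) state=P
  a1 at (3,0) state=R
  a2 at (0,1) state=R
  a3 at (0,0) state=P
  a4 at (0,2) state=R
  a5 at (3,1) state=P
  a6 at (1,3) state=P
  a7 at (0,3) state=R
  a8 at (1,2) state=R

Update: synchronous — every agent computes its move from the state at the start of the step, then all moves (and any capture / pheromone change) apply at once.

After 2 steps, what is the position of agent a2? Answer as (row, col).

t=1: a0@(0,3):P a1@(3,3):R a2@(0,2):R a3@(0,1):P a4@(1,2):R a5@(3,0):P a6@(0,3):P a7@(1,3):R a8@(1,1):R
t=2: a0@(0,2):P a1@(3,2):R a2@(0,1):R a3@(0,2):P a4@(2,2):R a5@(3,3):P a6@(0,2):P a7@(2,3):R a8@(2,1):R

(0, 1)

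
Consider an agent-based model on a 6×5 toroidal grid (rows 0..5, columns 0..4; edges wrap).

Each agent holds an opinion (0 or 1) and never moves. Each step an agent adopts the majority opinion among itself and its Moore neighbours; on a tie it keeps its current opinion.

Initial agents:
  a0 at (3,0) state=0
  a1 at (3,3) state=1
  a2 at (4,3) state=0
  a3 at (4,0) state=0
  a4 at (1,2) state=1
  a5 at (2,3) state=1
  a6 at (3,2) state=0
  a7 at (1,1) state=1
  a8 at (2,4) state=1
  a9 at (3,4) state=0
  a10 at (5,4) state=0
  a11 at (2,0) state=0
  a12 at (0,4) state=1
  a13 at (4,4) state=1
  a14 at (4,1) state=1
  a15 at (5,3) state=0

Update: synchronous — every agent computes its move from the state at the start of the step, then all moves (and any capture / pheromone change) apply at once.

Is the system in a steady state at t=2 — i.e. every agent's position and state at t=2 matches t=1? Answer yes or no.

yes

t=1: a0@(3,0):0 a1@(3,3):1 a2@(4,3):0 a3@(4,0):0 a4@(1,2):1 a5@(2,3):1 a6@(3,2):1 a7@(1,1):1 a8@(2,4):1 a9@(3,4):0 a10@(5,4):0 a11@(2,0):0 a12@(0,4):0 a13@(4,4):0 a14@(4,1):0 a15@(5,3):0
t=2: (unchanged — steady state)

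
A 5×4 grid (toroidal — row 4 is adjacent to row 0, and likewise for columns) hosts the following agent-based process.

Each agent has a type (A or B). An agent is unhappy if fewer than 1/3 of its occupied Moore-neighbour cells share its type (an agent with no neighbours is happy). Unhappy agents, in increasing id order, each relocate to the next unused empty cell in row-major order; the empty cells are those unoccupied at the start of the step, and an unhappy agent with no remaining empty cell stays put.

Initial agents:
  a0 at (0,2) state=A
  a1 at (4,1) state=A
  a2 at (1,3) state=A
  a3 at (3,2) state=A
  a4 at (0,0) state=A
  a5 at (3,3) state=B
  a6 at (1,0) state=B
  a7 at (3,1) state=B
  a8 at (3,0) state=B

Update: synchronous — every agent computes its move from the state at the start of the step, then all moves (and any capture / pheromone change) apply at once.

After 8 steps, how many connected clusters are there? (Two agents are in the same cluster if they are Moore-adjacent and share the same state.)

t=1: a0@(0,2):A a1@(4,1):A a2@(1,3):A a3@(3,2):A a4@(0,0):A a5@(3,3):B a6@(0,1):B a7@(3,1):B a8@(3,0):B
t=2: a0@(0,2):A a1@(4,1):A a2@(1,3):A a3@(3,2):A a4@(0,0):A a5@(3,3):B a6@(0,3):B a7@(3,1):B a8@(3,0):B
t=3: a0@(0,2):A a1@(4,1):A a2@(1,3):A a3@(3,2):A a4@(0,0):A a5@(3,3):B a6@(0,1):B a7@(3,1):B a8@(3,0):B
t=4: a0@(0,2):A a1@(4,1):A a2@(1,3):A a3@(3,2):A a4@(0,0):A a5@(3,3):B a6@(0,3):B a7@(3,1):B a8@(3,0):B
t=5: a0@(0,2):A a1@(4,1):A a2@(1,3):A a3@(3,2):A a4@(0,0):A a5@(3,3):B a6@(0,1):B a7@(3,1):B a8@(3,0):B
t=6: a0@(0,2):A a1@(4,1):A a2@(1,3):A a3@(3,2):A a4@(0,0):A a5@(3,3):B a6@(0,3):B a7@(3,1):B a8@(3,0):B
t=7: a0@(0,2):A a1@(4,1):A a2@(1,3):A a3@(3,2):A a4@(0,0):A a5@(3,3):B a6@(0,1):B a7@(3,1):B a8@(3,0):B
t=8: a0@(0,2):A a1@(4,1):A a2@(1,3):A a3@(3,2):A a4@(0,0):A a5@(3,3):B a6@(0,3):B a7@(3,1):B a8@(3,0):B

3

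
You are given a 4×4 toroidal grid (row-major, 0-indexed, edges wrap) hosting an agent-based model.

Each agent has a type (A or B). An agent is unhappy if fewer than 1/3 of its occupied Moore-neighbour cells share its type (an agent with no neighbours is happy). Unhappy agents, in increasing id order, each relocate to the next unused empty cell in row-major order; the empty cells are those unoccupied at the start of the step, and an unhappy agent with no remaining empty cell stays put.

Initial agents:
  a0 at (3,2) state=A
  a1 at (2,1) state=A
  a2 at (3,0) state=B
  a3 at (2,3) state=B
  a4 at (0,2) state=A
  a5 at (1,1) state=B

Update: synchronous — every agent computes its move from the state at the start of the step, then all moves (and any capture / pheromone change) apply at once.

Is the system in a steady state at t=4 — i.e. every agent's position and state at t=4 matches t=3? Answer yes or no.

t=1: a0@(3,2):A a1@(2,1):A a2@(3,0):B a3@(2,3):B a4@(0,2):A a5@(0,0):B
t=2: (unchanged — steady state)

yes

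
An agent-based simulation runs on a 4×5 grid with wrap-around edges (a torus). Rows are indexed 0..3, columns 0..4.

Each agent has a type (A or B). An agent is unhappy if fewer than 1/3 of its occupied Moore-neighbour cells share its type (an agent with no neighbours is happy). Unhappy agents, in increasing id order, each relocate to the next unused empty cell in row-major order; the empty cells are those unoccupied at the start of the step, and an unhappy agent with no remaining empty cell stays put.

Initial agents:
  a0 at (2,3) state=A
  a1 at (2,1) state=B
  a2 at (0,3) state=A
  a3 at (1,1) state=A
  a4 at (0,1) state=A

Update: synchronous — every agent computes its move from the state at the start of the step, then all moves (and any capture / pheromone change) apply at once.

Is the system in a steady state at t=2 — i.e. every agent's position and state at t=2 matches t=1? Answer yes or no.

t=1: a0@(2,3):A a1@(0,0):B a2@(0,3):A a3@(1,1):A a4@(0,1):A
t=2: a0@(2,3):A a1@(0,2):B a2@(0,3):A a3@(1,1):A a4@(0,1):A

no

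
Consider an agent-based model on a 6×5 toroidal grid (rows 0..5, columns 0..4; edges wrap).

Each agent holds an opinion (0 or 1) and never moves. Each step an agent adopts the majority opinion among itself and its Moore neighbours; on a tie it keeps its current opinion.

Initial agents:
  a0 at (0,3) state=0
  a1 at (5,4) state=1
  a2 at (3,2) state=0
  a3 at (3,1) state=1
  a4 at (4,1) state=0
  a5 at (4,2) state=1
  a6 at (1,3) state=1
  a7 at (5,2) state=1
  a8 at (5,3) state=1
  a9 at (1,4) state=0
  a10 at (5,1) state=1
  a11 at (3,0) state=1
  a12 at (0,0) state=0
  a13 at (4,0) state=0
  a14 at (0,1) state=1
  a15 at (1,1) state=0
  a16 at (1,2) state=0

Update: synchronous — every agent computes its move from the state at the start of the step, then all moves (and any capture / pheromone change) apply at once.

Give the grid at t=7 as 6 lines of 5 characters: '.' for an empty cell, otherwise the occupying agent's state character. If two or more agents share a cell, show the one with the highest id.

01.0.
.0000
.....
111..
111..
.1111

t=1: a0@(0,3):1 a1@(5,4):0 a2@(3,2):0 a3@(3,1):1 a4@(4,1):1 a5@(4,2):1 a6@(1,3):0 a7@(5,2):1 a8@(5,3):1 a9@(1,4):0 a10@(5,1):1 a11@(3,0):1 a12@(0,0):0 a13@(4,0):1 a14@(0,1):1 a15@(1,1):0 a16@(1,2):0
t=2: a0@(0,3):0 a1@(5,4):1 a2@(3,2):1 a3@(3,1):1 a4@(4,1):1 a5@(4,2):1 a6@(1,3):0 a7@(5,2):1 a8@(5,3):1 a9@(1,4):0 a10@(5,1):1 a11@(3,0):1 a12@(0,0):0 a13@(4,0):1 a14@(0,1):1 a15@(1,1):0 a16@(1,2):0
t=3: (unchanged — steady state)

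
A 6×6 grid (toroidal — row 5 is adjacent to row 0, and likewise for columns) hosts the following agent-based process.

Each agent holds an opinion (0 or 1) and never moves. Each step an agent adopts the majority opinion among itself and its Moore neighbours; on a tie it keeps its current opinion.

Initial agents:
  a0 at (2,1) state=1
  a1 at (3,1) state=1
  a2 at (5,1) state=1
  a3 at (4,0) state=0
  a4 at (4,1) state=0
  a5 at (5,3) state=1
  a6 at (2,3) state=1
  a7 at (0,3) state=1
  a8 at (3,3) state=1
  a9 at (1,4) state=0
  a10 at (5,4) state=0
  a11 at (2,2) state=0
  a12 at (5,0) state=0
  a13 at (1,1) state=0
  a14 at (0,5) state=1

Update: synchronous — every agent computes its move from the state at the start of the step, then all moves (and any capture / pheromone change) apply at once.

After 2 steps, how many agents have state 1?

9

t=1: a0@(2,1):1 a1@(3,1):0 a2@(5,1):0 a3@(4,0):0 a4@(4,1):0 a5@(5,3):1 a6@(2,3):1 a7@(0,3):1 a8@(3,3):1 a9@(1,4):1 a10@(5,4):1 a11@(2,2):1 a12@(5,0):0 a13@(1,1):0 a14@(0,5):0
t=2: a0@(2,1):1 a1@(3,1):0 a2@(5,1):0 a3@(4,0):0 a4@(4,1):0 a5@(5,3):1 a6@(2,3):1 a7@(0,3):1 a8@(3,3):1 a9@(1,4):1 a10@(5,4):1 a11@(2,2):1 a12@(5,0):0 a13@(1,1):1 a14@(0,5):0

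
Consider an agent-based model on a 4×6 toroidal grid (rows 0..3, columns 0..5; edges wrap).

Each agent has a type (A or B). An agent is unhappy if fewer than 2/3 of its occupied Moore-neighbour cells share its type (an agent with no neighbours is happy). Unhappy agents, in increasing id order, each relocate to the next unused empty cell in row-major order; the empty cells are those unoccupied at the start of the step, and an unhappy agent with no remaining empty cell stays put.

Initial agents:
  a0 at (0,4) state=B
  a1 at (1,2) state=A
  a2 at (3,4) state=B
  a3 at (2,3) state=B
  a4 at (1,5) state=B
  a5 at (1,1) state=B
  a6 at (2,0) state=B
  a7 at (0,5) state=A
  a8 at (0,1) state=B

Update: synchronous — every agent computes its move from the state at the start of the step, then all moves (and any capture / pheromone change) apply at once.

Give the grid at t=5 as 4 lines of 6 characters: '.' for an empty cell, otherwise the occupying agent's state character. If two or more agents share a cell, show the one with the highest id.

A.BABB
BB...B
B.....
......

t=1: a0@(0,4):B a1@(0,0):A a2@(3,4):B a3@(0,2):B a4@(1,5):B a5@(1,1):B a6@(2,0):B a7@(0,3):A a8@(1,0):B
t=2: a0@(0,4):B a1@(0,1):A a2@(0,5):B a3@(1,2):B a4@(1,5):B a5@(1,1):B a6@(2,0):B a7@(1,3):A a8@(1,0):B
t=3: a0@(0,4):B a1@(0,0):A a2@(0,5):B a3@(0,2):B a4@(1,5):B a5@(1,1):B a6@(2,0):B a7@(0,3):A a8@(1,0):B
t=4: a0@(0,4):B a1@(0,1):A a2@(0,5):B a3@(1,2):B a4@(1,5):B a5@(1,1):B a6@(2,0):B a7@(1,3):A a8@(1,0):B
t=5: a0@(0,4):B a1@(0,0):A a2@(0,5):B a3@(0,2):B a4@(1,5):B a5@(1,1):B a6@(2,0):B a7@(0,3):A a8@(1,0):B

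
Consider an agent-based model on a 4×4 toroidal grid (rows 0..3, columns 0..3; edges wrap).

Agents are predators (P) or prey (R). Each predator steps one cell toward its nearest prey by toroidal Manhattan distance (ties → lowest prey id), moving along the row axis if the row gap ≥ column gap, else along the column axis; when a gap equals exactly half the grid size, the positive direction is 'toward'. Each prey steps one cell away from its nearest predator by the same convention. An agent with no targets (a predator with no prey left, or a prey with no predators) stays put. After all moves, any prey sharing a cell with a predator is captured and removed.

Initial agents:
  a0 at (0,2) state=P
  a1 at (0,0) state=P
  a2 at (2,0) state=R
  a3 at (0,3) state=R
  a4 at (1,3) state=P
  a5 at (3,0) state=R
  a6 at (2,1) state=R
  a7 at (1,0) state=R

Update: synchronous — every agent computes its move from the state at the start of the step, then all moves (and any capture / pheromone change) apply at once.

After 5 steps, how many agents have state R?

t=1: a0@(0,3):P a1@(0,3):P a2@(1,0):R a3@(0,0):R a4@(0,3):P a5@(2,0):R a6@(1,1):R a7@(2,0):R
t=2: a0@(0,0):P a1@(0,0):P a2@(2,0):R a3@(0,1):R a4@(0,0):P a5@(1,0):R a6@(1,0):R a7@(1,0):R
t=3: a0@(0,1):P a1@(0,1):P a2@(1,0):R a3@(0,2):R a4@(0,1):P a5@(2,0):R a6@(2,0):R a7@(2,0):R
t=4: a0@(0,2):P a1@(0,2):P a2@(2,0):R a3@(0,3):R a4@(0,2):P a5@(1,0):R a6@(1,0):R a7@(1,0):R
t=5: a0@(0,3):P a1@(0,3):P a2@(1,0):R a3@(0,0):R a4@(0,3):P a5@(1,3):R a6@(1,3):R a7@(1,3):R

5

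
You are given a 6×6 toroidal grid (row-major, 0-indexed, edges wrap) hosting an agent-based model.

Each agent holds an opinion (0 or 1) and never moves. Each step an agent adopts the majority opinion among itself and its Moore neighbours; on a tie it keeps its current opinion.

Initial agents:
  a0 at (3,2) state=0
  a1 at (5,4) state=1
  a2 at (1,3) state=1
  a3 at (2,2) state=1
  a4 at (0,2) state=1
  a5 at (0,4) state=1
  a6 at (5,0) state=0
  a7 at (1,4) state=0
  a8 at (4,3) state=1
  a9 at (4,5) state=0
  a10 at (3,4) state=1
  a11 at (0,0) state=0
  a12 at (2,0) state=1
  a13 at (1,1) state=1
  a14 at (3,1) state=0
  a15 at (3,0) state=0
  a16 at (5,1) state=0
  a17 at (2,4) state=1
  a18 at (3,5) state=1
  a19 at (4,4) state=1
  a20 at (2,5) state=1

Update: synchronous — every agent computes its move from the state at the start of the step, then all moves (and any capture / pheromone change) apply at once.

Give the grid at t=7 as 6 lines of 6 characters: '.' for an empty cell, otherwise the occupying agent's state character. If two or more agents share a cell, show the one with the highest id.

t=1: a0@(3,2):0 a1@(5,4):1 a2@(1,3):1 a3@(2,2):1 a4@(0,2):1 a5@(0,4):1 a6@(5,0):0 a7@(1,4):1 a8@(4,3):1 a9@(4,5):1 a10@(3,4):1 a11@(0,0):0 a12@(2,0):1 a13@(1,1):1 a14@(3,1):0 a15@(3,0):0 a16@(5,1):0 a17@(2,4):1 a18@(3,5):1 a19@(4,4):1 a20@(2,5):1
t=2: a0@(3,2):0 a1@(5,4):1 a2@(1,3):1 a3@(2,2):1 a4@(0,2):1 a5@(0,4):1 a6@(5,0):0 a7@(1,4):1 a8@(4,3):1 a9@(4,5):1 a10@(3,4):1 a11@(0,0):0 a12@(2,0):1 a13@(1,1):1 a14@(3,1):0 a15@(3,0):1 a16@(5,1):0 a17@(2,4):1 a18@(3,5):1 a19@(4,4):1 a20@(2,5):1
t=3: a0@(3,2):0 a1@(5,4):1 a2@(1,3):1 a3@(2,2):1 a4@(0,2):1 a5@(0,4):1 a6@(5,0):0 a7@(1,4):1 a8@(4,3):1 a9@(4,5):1 a10@(3,4):1 a11@(0,0):0 a12@(2,0):1 a13@(1,1):1 a14@(3,1):1 a15@(3,0):1 a16@(5,1):0 a17@(2,4):1 a18@(3,5):1 a19@(4,4):1 a20@(2,5):1
t=4: a0@(3,2):1 a1@(5,4):1 a2@(1,3):1 a3@(2,2):1 a4@(0,2):1 a5@(0,4):1 a6@(5,0):0 a7@(1,4):1 a8@(4,3):1 a9@(4,5):1 a10@(3,4):1 a11@(0,0):0 a12@(2,0):1 a13@(1,1):1 a14@(3,1):1 a15@(3,0):1 a16@(5,1):0 a17@(2,4):1 a18@(3,5):1 a19@(4,4):1 a20@(2,5):1
t=5: (unchanged — steady state)

0.1.1.
.1.11.
1.1.11
111.11
...111
00..1.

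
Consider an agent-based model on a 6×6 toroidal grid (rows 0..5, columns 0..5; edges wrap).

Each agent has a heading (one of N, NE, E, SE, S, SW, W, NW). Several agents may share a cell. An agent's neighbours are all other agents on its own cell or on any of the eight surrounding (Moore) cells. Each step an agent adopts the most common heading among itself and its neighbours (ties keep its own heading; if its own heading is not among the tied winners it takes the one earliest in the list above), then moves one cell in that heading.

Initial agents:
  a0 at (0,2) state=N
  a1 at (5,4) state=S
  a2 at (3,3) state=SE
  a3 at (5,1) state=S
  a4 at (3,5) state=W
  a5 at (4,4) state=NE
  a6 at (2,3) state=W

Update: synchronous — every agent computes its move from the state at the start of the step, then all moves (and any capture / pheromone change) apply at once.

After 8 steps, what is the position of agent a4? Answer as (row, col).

(3, 3)

t=1: a0@(5,2):N a1@(0,4):S a2@(4,4):SE a3@(0,1):S a4@(3,4):W a5@(3,5):NE a6@(2,2):W
t=2: a0@(4,2):N a1@(1,4):S a2@(5,5):SE a3@(1,1):S a4@(3,3):W a5@(2,0):NE a6@(2,1):W
t=3: a0@(3,2):N a1@(2,4):S a2@(0,0):SE a3@(2,1):S a4@(3,2):W a5@(1,1):NE a6@(2,0):W
t=4: a0@(2,2):N a1@(3,4):S a2@(1,1):SE a3@(2,0):W a4@(3,1):W a5@(0,2):NE a6@(2,5):W
t=5: a0@(1,2):N a1@(4,4):S a2@(2,2):SE a3@(2,5):W a4@(3,0):W a5@(5,3):NE a6@(2,4):W
t=6: a0@(0,2):N a1@(5,4):S a2@(3,3):SE a3@(2,4):W a4@(3,5):W a5@(4,4):NE a6@(2,3):W
t=7: a0@(5,2):N a1@(0,4):S a2@(3,2):W a3@(2,3):W a4@(3,4):W a5@(3,5):NE a6@(2,2):W
t=8: a0@(4,2):N a1@(1,4):S a2@(3,1):W a3@(2,2):W a4@(3,3):W a5@(2,0):NE a6@(2,1):W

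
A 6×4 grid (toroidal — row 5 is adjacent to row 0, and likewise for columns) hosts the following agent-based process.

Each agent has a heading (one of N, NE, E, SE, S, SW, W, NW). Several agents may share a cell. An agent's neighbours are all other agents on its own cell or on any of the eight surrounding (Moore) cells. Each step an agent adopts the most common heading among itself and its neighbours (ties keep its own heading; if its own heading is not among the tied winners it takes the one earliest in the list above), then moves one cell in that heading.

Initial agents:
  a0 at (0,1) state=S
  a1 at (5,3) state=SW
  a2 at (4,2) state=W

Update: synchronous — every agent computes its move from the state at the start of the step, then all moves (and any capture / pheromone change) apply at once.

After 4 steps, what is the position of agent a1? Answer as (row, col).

(3, 3)

t=1: a0@(1,1):S a1@(0,2):SW a2@(4,1):W
t=2: a0@(2,1):S a1@(1,1):SW a2@(4,0):W
t=3: a0@(3,1):S a1@(2,0):SW a2@(4,3):W
t=4: a0@(4,1):S a1@(3,3):SW a2@(4,2):W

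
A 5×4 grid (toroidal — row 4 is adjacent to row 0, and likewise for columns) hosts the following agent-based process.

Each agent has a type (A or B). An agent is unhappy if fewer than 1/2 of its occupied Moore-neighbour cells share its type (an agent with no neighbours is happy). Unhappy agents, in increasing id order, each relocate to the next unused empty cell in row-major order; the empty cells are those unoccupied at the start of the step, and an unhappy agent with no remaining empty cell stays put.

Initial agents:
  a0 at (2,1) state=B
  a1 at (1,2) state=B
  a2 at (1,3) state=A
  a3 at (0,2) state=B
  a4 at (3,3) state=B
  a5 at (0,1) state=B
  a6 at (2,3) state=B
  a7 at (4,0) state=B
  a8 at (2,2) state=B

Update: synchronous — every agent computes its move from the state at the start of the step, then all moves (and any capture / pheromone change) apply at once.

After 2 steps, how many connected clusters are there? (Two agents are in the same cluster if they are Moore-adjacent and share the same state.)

t=1: a0@(2,1):B a1@(1,2):B a2@(0,0):A a3@(0,2):B a4@(3,3):B a5@(0,1):B a6@(2,3):B a7@(4,0):B a8@(2,2):B
t=2: a0@(2,1):B a1@(1,2):B a2@(0,3):A a3@(0,2):B a4@(3,3):B a5@(0,1):B a6@(2,3):B a7@(4,0):B a8@(2,2):B

2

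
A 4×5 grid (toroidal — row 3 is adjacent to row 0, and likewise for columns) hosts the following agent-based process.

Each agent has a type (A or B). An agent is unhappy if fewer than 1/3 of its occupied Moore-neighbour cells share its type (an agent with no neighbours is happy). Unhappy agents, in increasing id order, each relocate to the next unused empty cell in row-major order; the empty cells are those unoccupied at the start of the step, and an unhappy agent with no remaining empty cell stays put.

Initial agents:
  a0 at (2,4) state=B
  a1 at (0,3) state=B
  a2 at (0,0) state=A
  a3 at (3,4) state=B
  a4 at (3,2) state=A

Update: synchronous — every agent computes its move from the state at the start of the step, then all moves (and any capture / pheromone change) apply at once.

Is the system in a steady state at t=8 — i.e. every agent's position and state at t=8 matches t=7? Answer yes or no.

yes

t=1: a0@(2,4):B a1@(0,3):B a2@(0,1):A a3@(3,4):B a4@(0,2):A
t=2: (unchanged — steady state)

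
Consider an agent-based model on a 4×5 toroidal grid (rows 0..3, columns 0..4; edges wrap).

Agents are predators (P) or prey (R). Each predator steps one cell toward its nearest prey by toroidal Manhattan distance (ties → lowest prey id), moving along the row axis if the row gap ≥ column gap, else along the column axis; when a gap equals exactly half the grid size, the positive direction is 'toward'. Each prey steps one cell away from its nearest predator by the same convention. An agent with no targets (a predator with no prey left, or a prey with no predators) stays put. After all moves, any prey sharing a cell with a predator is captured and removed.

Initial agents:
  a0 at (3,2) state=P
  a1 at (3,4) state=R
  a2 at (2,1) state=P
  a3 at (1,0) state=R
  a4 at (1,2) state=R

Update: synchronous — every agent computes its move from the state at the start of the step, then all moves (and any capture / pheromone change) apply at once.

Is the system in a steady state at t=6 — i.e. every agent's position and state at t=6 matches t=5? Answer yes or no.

t=1: a0@(3,3):P a1@(3,0):R a2@(1,1):P a3@(0,0):R a4@(0,2):R
t=2: a0@(3,4):P a1@(3,1):R a2@(0,1):P a3@(3,0):R a4@(1,2):R
t=3: a0@(3,0):P a1@(2,1):R a2@(3,1):P a4@(2,2):R
t=4: a0@(2,0):P a1@(1,1):R a2@(2,1):P a4@(1,2):R
t=5: a0@(1,0):P a1@(0,1):R a2@(1,1):P a4@(0,2):R
t=6: a0@(0,0):P a1@(3,1):R a2@(0,1):P a4@(3,2):R

no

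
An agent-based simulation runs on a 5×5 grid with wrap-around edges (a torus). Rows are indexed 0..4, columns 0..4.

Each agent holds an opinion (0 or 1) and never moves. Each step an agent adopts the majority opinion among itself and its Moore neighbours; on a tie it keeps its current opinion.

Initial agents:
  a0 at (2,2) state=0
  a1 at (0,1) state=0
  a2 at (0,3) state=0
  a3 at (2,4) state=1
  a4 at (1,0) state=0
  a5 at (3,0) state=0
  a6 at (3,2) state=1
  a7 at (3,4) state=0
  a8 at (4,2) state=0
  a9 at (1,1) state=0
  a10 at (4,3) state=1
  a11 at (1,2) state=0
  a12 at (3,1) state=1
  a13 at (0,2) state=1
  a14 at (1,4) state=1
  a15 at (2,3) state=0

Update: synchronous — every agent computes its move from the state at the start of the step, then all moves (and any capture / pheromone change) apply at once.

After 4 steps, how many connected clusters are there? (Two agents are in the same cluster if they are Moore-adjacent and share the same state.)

t=1: a0@(2,2):0 a1@(0,1):0 a2@(0,3):0 a3@(2,4):0 a4@(1,0):0 a5@(3,0):0 a6@(3,2):1 a7@(3,4):0 a8@(4,2):1 a9@(1,1):0 a10@(4,3):1 a11@(1,2):0 a12@(3,1):0 a13@(0,2):0 a14@(1,4):0 a15@(2,3):0
t=2: a0@(2,2):0 a1@(0,1):0 a2@(0,3):0 a3@(2,4):0 a4@(1,0):0 a5@(3,0):0 a6@(3,2):1 a7@(3,4):0 a8@(4,2):0 a9@(1,1):0 a10@(4,3):1 a11@(1,2):0 a12@(3,1):0 a13@(0,2):0 a14@(1,4):0 a15@(2,3):0
t=3: a0@(2,2):0 a1@(0,1):0 a2@(0,3):0 a3@(2,4):0 a4@(1,0):0 a5@(3,0):0 a6@(3,2):0 a7@(3,4):0 a8@(4,2):0 a9@(1,1):0 a10@(4,3):0 a11@(1,2):0 a12@(3,1):0 a13@(0,2):0 a14@(1,4):0 a15@(2,3):0
t=4: (unchanged — steady state)

1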